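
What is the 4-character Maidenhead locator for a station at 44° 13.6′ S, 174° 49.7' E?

Offset from 180°W / 90°S: lon 354.83°, lat 45.77°.
Field (20°×10°, letters A–R): 354.83/20 → 17 → R, 45.77/10 → 4 → E; chars RE.
Square (2°×1°, digits 0–9): 14.83/2 → 7, 5.77/1 → 5; chars 75.

RE75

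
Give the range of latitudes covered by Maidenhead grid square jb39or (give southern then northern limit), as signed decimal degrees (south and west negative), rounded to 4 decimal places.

-70.2917, -70.2500

Field J=9, B=1: +9·20° lon, +1·10° lat → SW at lon 0°, lat -80°.
Square 3, 9: +3·2° lon, +9·1° lat → SW at lon 6°, lat -71°.
Subsquare o=14, r=17: +14·0.0833333° lon, +17·0.0416667° lat → SW at lon 7.16667°, lat -70.2917°.
Cell spans 0.0833333° lon × 0.0416667° lat.
south -70.2917, north -70.2500.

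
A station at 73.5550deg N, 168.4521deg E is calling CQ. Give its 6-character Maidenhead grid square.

Offset from 180°W / 90°S: lon 348.4521°, lat 163.5550°.
Field: 348.4521/20 → 17 → R, 163.5550/10 → 16 → Q; chars RQ.
Square: 8.4521/2 → 4, 3.5550/1 → 3; chars 43.
Subsquare: 0.4521/0.0833333 → 5 → f, 0.5550/0.0416667 → 13 → n; chars fn.

RQ43fn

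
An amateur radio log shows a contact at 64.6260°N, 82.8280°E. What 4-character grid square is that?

Add 180° to longitude and 90° to latitude: 262.83, 154.63.
Field (20°×10°, letters A–R): 262.83/20 → 13 → N, 154.63/10 → 15 → P; chars NP.
Square (2°×1°, digits 0–9): 2.83/2 → 1, 4.63/1 → 4; chars 14.

NP14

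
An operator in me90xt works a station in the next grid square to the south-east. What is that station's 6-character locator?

NE00as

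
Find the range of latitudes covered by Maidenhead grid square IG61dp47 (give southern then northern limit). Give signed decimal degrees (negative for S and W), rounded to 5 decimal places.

-28.34583, -28.34167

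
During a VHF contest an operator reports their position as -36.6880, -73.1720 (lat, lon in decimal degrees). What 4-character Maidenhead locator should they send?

FF33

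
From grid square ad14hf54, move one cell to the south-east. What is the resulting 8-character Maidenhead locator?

Longitude extended square 5; +1 → 6.
Latitude extended square 4; −1 → 3.

AD14hf63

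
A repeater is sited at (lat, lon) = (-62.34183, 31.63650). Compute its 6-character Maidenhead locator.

Add 180° to longitude and 90° to latitude: 211.6365, 27.6582.
Field: lon ⌊211.6365/20⌋ = 10 → K; lat ⌊27.6582/10⌋ = 2 → C.
Square: lon ⌊11.6365/2⌋ = 5; lat ⌊7.6582/1⌋ = 7.
Subsquare: lon ⌊1.6365/0.0833333⌋ = 19 → t; lat ⌊0.6582/0.0416667⌋ = 15 → p.

KC57tp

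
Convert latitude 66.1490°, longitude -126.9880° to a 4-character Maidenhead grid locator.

CP66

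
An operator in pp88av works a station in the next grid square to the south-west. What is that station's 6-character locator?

Longitude subsquare a = 0; −1 → -1, wraps to 23 = x, carry into square.
Longitude square 8; −1 → 7.
Latitude subsquare v = 21; −1 → 20 = u.

PP78xu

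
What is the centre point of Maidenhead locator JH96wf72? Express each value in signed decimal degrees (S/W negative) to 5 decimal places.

-13.78125, 19.89583

Field J=9, H=7: +9·20° lon, +7·10° lat → SW at lon 0°, lat -20°.
Square 9, 6: +9·2° lon, +6·1° lat → SW at lon 18°, lat -14°.
Subsquare w=22, f=5: +22·0.0833333° lon, +5·0.0416667° lat → SW at lon 19.8333°, lat -13.7917°.
Extended square 7, 2: +7·0.00833333° lon, +2·0.00416667° lat → SW at lon 19.8917°, lat -13.7833°.
Cell spans 0.00833333° lon × 0.00416667° lat. Centre is SW corner plus half of each.
latitude -13.78125, longitude 19.89583.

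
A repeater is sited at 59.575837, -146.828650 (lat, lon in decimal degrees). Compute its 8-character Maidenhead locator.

Add 180° to longitude and 90° to latitude: 33.17135, 149.57584.
Field: 33.17135/20 → 1 → B, 149.57584/10 → 14 → O; chars BO.
Square: 13.17135/2 → 6, 9.57584/1 → 9; chars 69.
Subsquare: 1.17135/0.0833333 → 14 → o, 0.57584/0.0416667 → 13 → n; chars on.
Extended square: 0.00468/0.00833333 → 0, 0.03417/0.00416667 → 8; chars 08.

BO69on08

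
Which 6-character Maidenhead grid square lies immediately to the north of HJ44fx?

Latitude subsquare x = 23; +1 → 24, wraps to 0 = a, carry into square.
Latitude square 4; +1 → 5.
The longitude characters are unchanged.

HJ45fa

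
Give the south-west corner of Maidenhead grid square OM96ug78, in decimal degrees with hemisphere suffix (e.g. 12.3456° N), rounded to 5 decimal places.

36.28333° N, 119.72500° E

Field O=14, M=12: +14·20° lon, +12·10° lat → SW at lon 100°, lat 30°.
Square 9, 6: +9·2° lon, +6·1° lat → SW at lon 118°, lat 36°.
Subsquare u=20, g=6: +20·0.0833333° lon, +6·0.0416667° lat → SW at lon 119.667°, lat 36.25°.
Extended square 7, 8: +7·0.00833333° lon, +8·0.00416667° lat → SW at lon 119.725°, lat 36.2833°.
latitude 36.28333° N, longitude 119.72500° E.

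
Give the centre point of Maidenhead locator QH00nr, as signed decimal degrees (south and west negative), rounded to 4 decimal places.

-19.2708, 141.1250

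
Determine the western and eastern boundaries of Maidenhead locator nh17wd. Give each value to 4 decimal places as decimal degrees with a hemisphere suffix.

83.8333° E, 83.9167° E

Field N=13, H=7: +13·20° lon, +7·10° lat → SW at lon 80°, lat -20°.
Square 1, 7: +1·2° lon, +7·1° lat → SW at lon 82°, lat -13°.
Subsquare w=22, d=3: +22·0.0833333° lon, +3·0.0416667° lat → SW at lon 83.8333°, lat -12.875°.
Cell spans 0.0833333° lon × 0.0416667° lat.
west 83.8333° E, east 83.9167° E.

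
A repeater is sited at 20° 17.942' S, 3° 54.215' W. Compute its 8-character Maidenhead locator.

Add 180° to longitude and 90° to latitude: 176.09642, 69.70097.
Field: lon ⌊176.09642/20⌋ = 8 → I; lat ⌊69.70097/10⌋ = 6 → G.
Square: lon ⌊16.09642/2⌋ = 8; lat ⌊9.70097/1⌋ = 9.
Subsquare: lon ⌊0.09642/0.0833333⌋ = 1 → b; lat ⌊0.70097/0.0416667⌋ = 16 → q.
Extended square: lon ⌊0.01308/0.00833333⌋ = 1; lat ⌊0.03430/0.00416667⌋ = 8.

IG89bq18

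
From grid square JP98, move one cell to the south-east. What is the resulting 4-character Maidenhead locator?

KP07

Longitude square 9; +1 → 10, wraps to 0, carry into field.
Longitude field J = 9; +1 → 10 = K.
Latitude square 8; −1 → 7.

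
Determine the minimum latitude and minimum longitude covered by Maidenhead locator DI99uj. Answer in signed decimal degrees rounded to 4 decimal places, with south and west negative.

Field D=3, I=8: +3·20° lon, +8·10° lat → SW at lon -120°, lat -10°.
Square 9, 9: +9·2° lon, +9·1° lat → SW at lon -102°, lat -1°.
Subsquare u=20, j=9: +20·0.0833333° lon, +9·0.0416667° lat → SW at lon -100.333°, lat -0.625°.
latitude -0.6250, longitude -100.3333.

-0.6250, -100.3333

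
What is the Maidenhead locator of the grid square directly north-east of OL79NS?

Longitude subsquare n = 13; +1 → 14 = o.
Latitude subsquare s = 18; +1 → 19 = t.

OL79ot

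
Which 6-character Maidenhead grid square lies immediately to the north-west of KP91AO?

KP81xp

Longitude subsquare a = 0; −1 → -1, wraps to 23 = x, carry into square.
Longitude square 9; −1 → 8.
Latitude subsquare o = 14; +1 → 15 = p.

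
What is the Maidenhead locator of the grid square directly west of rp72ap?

Longitude subsquare a = 0; −1 → -1, wraps to 23 = x, carry into square.
Longitude square 7; −1 → 6.
The latitude characters are unchanged.

RP62xp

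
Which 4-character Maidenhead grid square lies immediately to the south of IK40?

IJ49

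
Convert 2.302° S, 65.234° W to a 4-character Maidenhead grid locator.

FI77

Offset from 180°W / 90°S: lon 114.77°, lat 87.70°.
Field (20°×10°, letters A–R): lon ⌊114.77/20⌋ = 5 → F; lat ⌊87.70/10⌋ = 8 → I.
Square (2°×1°, digits 0–9): lon ⌊14.77/2⌋ = 7; lat ⌊7.70/1⌋ = 7.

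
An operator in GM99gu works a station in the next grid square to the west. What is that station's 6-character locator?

Longitude subsquare g = 6; −1 → 5 = f.
The latitude characters are unchanged.

GM99fu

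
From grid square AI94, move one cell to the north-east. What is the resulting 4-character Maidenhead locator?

BI05

Longitude square 9; +1 → 10, wraps to 0, carry into field.
Longitude field A = 0; +1 → 1 = B.
Latitude square 4; +1 → 5.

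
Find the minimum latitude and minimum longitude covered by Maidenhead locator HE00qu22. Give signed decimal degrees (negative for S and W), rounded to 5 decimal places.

-49.15833, -38.65000

Field H=7, E=4: +7·20° lon, +4·10° lat → SW at lon -40°, lat -50°.
Square 0, 0: +0·2° lon, +0·1° lat → SW at lon -40°, lat -50°.
Subsquare q=16, u=20: +16·0.0833333° lon, +20·0.0416667° lat → SW at lon -38.6667°, lat -49.1667°.
Extended square 2, 2: +2·0.00833333° lon, +2·0.00416667° lat → SW at lon -38.65°, lat -49.1583°.
latitude -49.15833, longitude -38.65000.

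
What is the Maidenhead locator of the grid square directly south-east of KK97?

Longitude square 9; +1 → 10, wraps to 0, carry into field.
Longitude field K = 10; +1 → 11 = L.
Latitude square 7; −1 → 6.

LK06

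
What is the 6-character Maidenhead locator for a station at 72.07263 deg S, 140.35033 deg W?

BB97tw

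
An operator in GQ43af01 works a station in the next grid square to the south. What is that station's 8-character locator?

Latitude extended square 1; −1 → 0.
The longitude characters are unchanged.

GQ43af00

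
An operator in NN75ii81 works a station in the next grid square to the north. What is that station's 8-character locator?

NN75ii82

Latitude extended square 1; +1 → 2.
The longitude characters are unchanged.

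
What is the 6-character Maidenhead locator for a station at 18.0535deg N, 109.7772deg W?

DK58cb

Offset from 180°W / 90°S: lon 70.2228°, lat 108.0535°.
Field: 70.2228/20 → 3 → D, 108.0535/10 → 10 → K; chars DK.
Square: 10.2228/2 → 5, 8.0535/1 → 8; chars 58.
Subsquare: 0.2228/0.0833333 → 2 → c, 0.0535/0.0416667 → 1 → b; chars cb.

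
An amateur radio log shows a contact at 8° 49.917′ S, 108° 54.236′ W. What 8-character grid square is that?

DI51ne10

Shift to the Maidenhead origin (180°W, 90°S): lon 71.09607, lat 81.16805.
Field: lon ⌊71.09607/20⌋ = 3 → D; lat ⌊81.16805/10⌋ = 8 → I.
Square: lon ⌊11.09607/2⌋ = 5; lat ⌊1.16805/1⌋ = 1.
Subsquare: lon ⌊1.09607/0.0833333⌋ = 13 → n; lat ⌊0.16805/0.0416667⌋ = 4 → e.
Extended square: lon ⌊0.01273/0.00833333⌋ = 1; lat ⌊0.00138/0.00416667⌋ = 0.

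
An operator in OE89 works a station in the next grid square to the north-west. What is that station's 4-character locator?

Longitude square 8; −1 → 7.
Latitude square 9; +1 → 10, wraps to 0, carry into field.
Latitude field E = 4; +1 → 5 = F.

OF70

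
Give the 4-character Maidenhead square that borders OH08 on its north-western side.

Longitude square 0; −1 → -1, wraps to 9, carry into field.
Longitude field O = 14; −1 → 13 = N.
Latitude square 8; +1 → 9.

NH99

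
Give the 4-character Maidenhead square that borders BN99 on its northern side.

BO90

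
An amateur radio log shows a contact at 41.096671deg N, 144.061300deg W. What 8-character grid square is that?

Add 180° to longitude and 90° to latitude: 35.93870, 131.09667.
Field: 35.93870/20 → 1 → B, 131.09667/10 → 13 → N; chars BN.
Square: 15.93870/2 → 7, 1.09667/1 → 1; chars 71.
Subsquare: 1.93870/0.0833333 → 23 → x, 0.09667/0.0416667 → 2 → c; chars xc.
Extended square: 0.02203/0.00833333 → 2, 0.01334/0.00416667 → 3; chars 23.

BN71xc23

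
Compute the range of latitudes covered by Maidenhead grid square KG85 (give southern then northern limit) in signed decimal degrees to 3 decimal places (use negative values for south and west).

-25.000, -24.000

Field K=10, G=6: +10·20° lon, +6·10° lat → SW at lon 20°, lat -30°.
Square 8, 5: +8·2° lon, +5·1° lat → SW at lon 36°, lat -25°.
Cell spans 2° lon × 1° lat.
south -25.000, north -24.000.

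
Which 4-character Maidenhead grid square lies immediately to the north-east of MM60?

MM71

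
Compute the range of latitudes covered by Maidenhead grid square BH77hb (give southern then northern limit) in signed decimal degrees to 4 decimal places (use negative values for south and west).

-12.9583, -12.9167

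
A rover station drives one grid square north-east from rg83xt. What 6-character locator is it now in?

RG93au

Longitude subsquare x = 23; +1 → 24, wraps to 0 = a, carry into square.
Longitude square 8; +1 → 9.
Latitude subsquare t = 19; +1 → 20 = u.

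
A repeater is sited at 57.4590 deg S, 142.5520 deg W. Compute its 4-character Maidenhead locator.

BD82

Shift to the Maidenhead origin (180°W, 90°S): lon 37.45, lat 32.54.
Field: 37.45/20 → 1 → B, 32.54/10 → 3 → D; chars BD.
Square: 17.45/2 → 8, 2.54/1 → 2; chars 82.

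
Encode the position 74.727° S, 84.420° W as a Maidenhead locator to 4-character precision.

EB75

Offset from 180°W / 90°S: lon 95.58°, lat 15.27°.
Field (20°×10°, letters A–R): 95.58/20 → 4 → E, 15.27/10 → 1 → B; chars EB.
Square (2°×1°, digits 0–9): 15.58/2 → 7, 5.27/1 → 5; chars 75.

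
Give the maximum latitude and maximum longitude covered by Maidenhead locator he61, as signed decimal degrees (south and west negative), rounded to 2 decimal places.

Field H=7, E=4: +7·20° lon, +4·10° lat → SW at lon -40°, lat -50°.
Square 6, 1: +6·2° lon, +1·1° lat → SW at lon -28°, lat -49°.
Cell spans 2° lon × 1° lat. NE corner is SW corner plus one full cell.
latitude -48.00, longitude -26.00.

-48.00, -26.00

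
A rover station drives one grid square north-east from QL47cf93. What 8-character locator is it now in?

QL47df04

Longitude extended square 9; +1 → 10, wraps to 0, carry into subsquare.
Longitude subsquare c = 2; +1 → 3 = d.
Latitude extended square 3; +1 → 4.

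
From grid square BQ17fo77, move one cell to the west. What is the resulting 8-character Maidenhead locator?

BQ17fo67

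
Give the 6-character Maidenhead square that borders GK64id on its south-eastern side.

GK64jc

Longitude subsquare i = 8; +1 → 9 = j.
Latitude subsquare d = 3; −1 → 2 = c.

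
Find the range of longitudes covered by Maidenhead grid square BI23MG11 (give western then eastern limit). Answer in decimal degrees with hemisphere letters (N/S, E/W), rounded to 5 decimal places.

154.99167° W, 154.98333° W

Field B=1, I=8: +1·20° lon, +8·10° lat → SW at lon -160°, lat -10°.
Square 2, 3: +2·2° lon, +3·1° lat → SW at lon -156°, lat -7°.
Subsquare m=12, g=6: +12·0.0833333° lon, +6·0.0416667° lat → SW at lon -155°, lat -6.75°.
Extended square 1, 1: +1·0.00833333° lon, +1·0.00416667° lat → SW at lon -154.992°, lat -6.74583°.
Cell spans 0.00833333° lon × 0.00416667° lat.
west 154.99167° W, east 154.98333° W.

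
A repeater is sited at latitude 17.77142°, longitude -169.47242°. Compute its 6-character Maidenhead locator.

AK57gs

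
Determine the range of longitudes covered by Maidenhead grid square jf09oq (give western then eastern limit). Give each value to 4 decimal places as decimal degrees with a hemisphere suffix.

1.1667° E, 1.2500° E

Field J=9, F=5: +9·20° lon, +5·10° lat → SW at lon 0°, lat -40°.
Square 0, 9: +0·2° lon, +9·1° lat → SW at lon 0°, lat -31°.
Subsquare o=14, q=16: +14·0.0833333° lon, +16·0.0416667° lat → SW at lon 1.16667°, lat -30.3333°.
Cell spans 0.0833333° lon × 0.0416667° lat.
west 1.1667° E, east 1.2500° E.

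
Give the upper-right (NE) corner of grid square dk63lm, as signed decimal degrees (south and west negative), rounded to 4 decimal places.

13.5417, -107.0000

Field D=3, K=10: +3·20° lon, +10·10° lat → SW at lon -120°, lat 10°.
Square 6, 3: +6·2° lon, +3·1° lat → SW at lon -108°, lat 13°.
Subsquare l=11, m=12: +11·0.0833333° lon, +12·0.0416667° lat → SW at lon -107.083°, lat 13.5°.
Cell spans 0.0833333° lon × 0.0416667° lat. NE corner is SW corner plus one full cell.
latitude 13.5417, longitude -107.0000.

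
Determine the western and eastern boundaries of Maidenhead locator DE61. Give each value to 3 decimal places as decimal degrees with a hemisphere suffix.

108.000° W, 106.000° W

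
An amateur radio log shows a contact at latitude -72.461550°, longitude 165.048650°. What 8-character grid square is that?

Add 180° to longitude and 90° to latitude: 345.04865, 17.53845.
Field: lon ⌊345.04865/20⌋ = 17 → R; lat ⌊17.53845/10⌋ = 1 → B.
Square: lon ⌊5.04865/2⌋ = 2; lat ⌊7.53845/1⌋ = 7.
Subsquare: lon ⌊1.04865/0.0833333⌋ = 12 → m; lat ⌊0.53845/0.0416667⌋ = 12 → m.
Extended square: lon ⌊0.04865/0.00833333⌋ = 5; lat ⌊0.03845/0.00416667⌋ = 9.

RB27mm59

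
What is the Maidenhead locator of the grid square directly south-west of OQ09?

NQ98

Longitude square 0; −1 → -1, wraps to 9, carry into field.
Longitude field O = 14; −1 → 13 = N.
Latitude square 9; −1 → 8.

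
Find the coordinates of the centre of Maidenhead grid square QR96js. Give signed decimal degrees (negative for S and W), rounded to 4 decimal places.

86.7708, 158.7917

Field Q=16, R=17: +16·20° lon, +17·10° lat → SW at lon 140°, lat 80°.
Square 9, 6: +9·2° lon, +6·1° lat → SW at lon 158°, lat 86°.
Subsquare j=9, s=18: +9·0.0833333° lon, +18·0.0416667° lat → SW at lon 158.75°, lat 86.75°.
Cell spans 0.0833333° lon × 0.0416667° lat. Centre is SW corner plus half of each.
latitude 86.7708, longitude 158.7917.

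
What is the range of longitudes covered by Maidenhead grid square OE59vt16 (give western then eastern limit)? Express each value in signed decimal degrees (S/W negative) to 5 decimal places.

111.75833, 111.76667

Field O=14, E=4: +14·20° lon, +4·10° lat → SW at lon 100°, lat -50°.
Square 5, 9: +5·2° lon, +9·1° lat → SW at lon 110°, lat -41°.
Subsquare v=21, t=19: +21·0.0833333° lon, +19·0.0416667° lat → SW at lon 111.75°, lat -40.2083°.
Extended square 1, 6: +1·0.00833333° lon, +6·0.00416667° lat → SW at lon 111.758°, lat -40.1833°.
Cell spans 0.00833333° lon × 0.00416667° lat.
west 111.75833, east 111.76667.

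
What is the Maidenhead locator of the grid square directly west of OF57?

Longitude square 5; −1 → 4.
The latitude characters are unchanged.

OF47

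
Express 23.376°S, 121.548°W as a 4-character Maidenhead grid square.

CG96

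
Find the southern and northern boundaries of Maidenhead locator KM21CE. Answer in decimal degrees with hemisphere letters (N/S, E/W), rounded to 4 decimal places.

Field K=10, M=12: +10·20° lon, +12·10° lat → SW at lon 20°, lat 30°.
Square 2, 1: +2·2° lon, +1·1° lat → SW at lon 24°, lat 31°.
Subsquare c=2, e=4: +2·0.0833333° lon, +4·0.0416667° lat → SW at lon 24.1667°, lat 31.1667°.
Cell spans 0.0833333° lon × 0.0416667° lat.
south 31.1667° N, north 31.2083° N.

31.1667° N, 31.2083° N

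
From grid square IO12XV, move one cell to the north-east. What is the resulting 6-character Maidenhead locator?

Longitude subsquare x = 23; +1 → 24, wraps to 0 = a, carry into square.
Longitude square 1; +1 → 2.
Latitude subsquare v = 21; +1 → 22 = w.

IO22aw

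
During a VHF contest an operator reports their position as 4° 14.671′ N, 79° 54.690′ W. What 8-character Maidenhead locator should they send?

Shift to the Maidenhead origin (180°W, 90°S): lon 100.08850, lat 94.24452.
Field: 100.08850/20 → 5 → F, 94.24452/10 → 9 → J; chars FJ.
Square: 0.08850/2 → 0, 4.24452/1 → 4; chars 04.
Subsquare: 0.08850/0.0833333 → 1 → b, 0.24452/0.0416667 → 5 → f; chars bf.
Extended square: 0.00517/0.00833333 → 0, 0.03618/0.00416667 → 8; chars 08.

FJ04bf08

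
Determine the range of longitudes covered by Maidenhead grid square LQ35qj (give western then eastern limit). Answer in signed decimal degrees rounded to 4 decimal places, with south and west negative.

Field L=11, Q=16: +11·20° lon, +16·10° lat → SW at lon 40°, lat 70°.
Square 3, 5: +3·2° lon, +5·1° lat → SW at lon 46°, lat 75°.
Subsquare q=16, j=9: +16·0.0833333° lon, +9·0.0416667° lat → SW at lon 47.3333°, lat 75.375°.
Cell spans 0.0833333° lon × 0.0416667° lat.
west 47.3333, east 47.4167.

47.3333, 47.4167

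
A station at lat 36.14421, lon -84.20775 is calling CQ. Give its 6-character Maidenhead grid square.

Shift to the Maidenhead origin (180°W, 90°S): lon 95.7922, lat 126.1442.
Field: 95.7922/20 → 4 → E, 126.1442/10 → 12 → M; chars EM.
Square: 15.7922/2 → 7, 6.1442/1 → 6; chars 76.
Subsquare: 1.7922/0.0833333 → 21 → v, 0.1442/0.0416667 → 3 → d; chars vd.

EM76vd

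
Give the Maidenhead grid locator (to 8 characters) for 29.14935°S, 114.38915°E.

OG70eu64

Offset from 180°W / 90°S: lon 294.38915°, lat 60.85065°.
Field: 294.38915/20 → 14 → O, 60.85065/10 → 6 → G; chars OG.
Square: 14.38915/2 → 7, 0.85065/1 → 0; chars 70.
Subsquare: 0.38915/0.0833333 → 4 → e, 0.85065/0.0416667 → 20 → u; chars eu.
Extended square: 0.05582/0.00833333 → 6, 0.01732/0.00416667 → 4; chars 64.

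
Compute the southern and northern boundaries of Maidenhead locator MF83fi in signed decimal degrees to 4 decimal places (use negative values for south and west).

-36.6667, -36.6250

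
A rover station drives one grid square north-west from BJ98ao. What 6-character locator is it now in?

BJ88xp

Longitude subsquare a = 0; −1 → -1, wraps to 23 = x, carry into square.
Longitude square 9; −1 → 8.
Latitude subsquare o = 14; +1 → 15 = p.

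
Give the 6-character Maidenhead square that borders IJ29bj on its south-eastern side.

IJ29ci

Longitude subsquare b = 1; +1 → 2 = c.
Latitude subsquare j = 9; −1 → 8 = i.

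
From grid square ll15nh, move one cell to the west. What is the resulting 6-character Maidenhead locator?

Longitude subsquare n = 13; −1 → 12 = m.
The latitude characters are unchanged.

LL15mh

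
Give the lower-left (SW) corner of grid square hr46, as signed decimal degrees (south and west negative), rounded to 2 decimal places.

86.00, -32.00

Field H=7, R=17: +7·20° lon, +17·10° lat → SW at lon -40°, lat 80°.
Square 4, 6: +4·2° lon, +6·1° lat → SW at lon -32°, lat 86°.
latitude 86.00, longitude -32.00.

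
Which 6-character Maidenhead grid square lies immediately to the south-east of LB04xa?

Longitude subsquare x = 23; +1 → 24, wraps to 0 = a, carry into square.
Longitude square 0; +1 → 1.
Latitude subsquare a = 0; −1 → -1, wraps to 23 = x, carry into square.
Latitude square 4; −1 → 3.

LB13ax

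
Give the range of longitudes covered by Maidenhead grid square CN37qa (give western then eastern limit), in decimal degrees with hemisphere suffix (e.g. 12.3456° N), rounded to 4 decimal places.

132.6667° W, 132.5833° W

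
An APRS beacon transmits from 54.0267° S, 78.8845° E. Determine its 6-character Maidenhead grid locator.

Offset from 180°W / 90°S: lon 258.8845°, lat 35.9733°.
Field: lon ⌊258.8845/20⌋ = 12 → M; lat ⌊35.9733/10⌋ = 3 → D.
Square: lon ⌊18.8845/2⌋ = 9; lat ⌊5.9733/1⌋ = 5.
Subsquare: lon ⌊0.8845/0.0833333⌋ = 10 → k; lat ⌊0.9733/0.0416667⌋ = 23 → x.

MD95kx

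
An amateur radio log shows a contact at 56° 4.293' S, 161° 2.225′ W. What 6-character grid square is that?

Add 180° to longitude and 90° to latitude: 18.9629, 33.9284.
Field (20°×10°, letters A–R): 18.9629/20 → 0 → A, 33.9284/10 → 3 → D; chars AD.
Square (2°×1°, digits 0–9): 18.9629/2 → 9, 3.9284/1 → 3; chars 93.
Subsquare (5′×2.5′, letters a–x): 0.9629/0.0833333 → 11 → l, 0.9284/0.0416667 → 22 → w; chars lw.

AD93lw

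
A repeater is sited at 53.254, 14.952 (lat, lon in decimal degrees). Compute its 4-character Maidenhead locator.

Offset from 180°W / 90°S: lon 194.95°, lat 143.25°.
Field: 194.95/20 → 9 → J, 143.25/10 → 14 → O; chars JO.
Square: 14.95/2 → 7, 3.25/1 → 3; chars 73.

JO73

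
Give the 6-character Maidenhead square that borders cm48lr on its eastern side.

CM48mr

Longitude subsquare l = 11; +1 → 12 = m.
The latitude characters are unchanged.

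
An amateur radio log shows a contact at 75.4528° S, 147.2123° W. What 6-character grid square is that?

Shift to the Maidenhead origin (180°W, 90°S): lon 32.7877, lat 14.5472.
Field (20°×10°, letters A–R): 32.7877/20 → 1 → B, 14.5472/10 → 1 → B; chars BB.
Square (2°×1°, digits 0–9): 12.7877/2 → 6, 4.5472/1 → 4; chars 64.
Subsquare (5′×2.5′, letters a–x): 0.7877/0.0833333 → 9 → j, 0.5472/0.0416667 → 13 → n; chars jn.

BB64jn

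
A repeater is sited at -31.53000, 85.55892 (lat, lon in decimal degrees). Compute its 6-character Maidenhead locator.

NF28sl

Offset from 180°W / 90°S: lon 265.5589°, lat 58.4700°.
Field: lon ⌊265.5589/20⌋ = 13 → N; lat ⌊58.4700/10⌋ = 5 → F.
Square: lon ⌊5.5589/2⌋ = 2; lat ⌊8.4700/1⌋ = 8.
Subsquare: lon ⌊1.5589/0.0833333⌋ = 18 → s; lat ⌊0.4700/0.0416667⌋ = 11 → l.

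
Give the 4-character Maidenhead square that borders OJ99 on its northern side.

OK90

Latitude square 9; +1 → 10, wraps to 0, carry into field.
Latitude field J = 9; +1 → 10 = K.
The longitude characters are unchanged.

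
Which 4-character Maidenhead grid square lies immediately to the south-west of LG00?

KF99

Longitude square 0; −1 → -1, wraps to 9, carry into field.
Longitude field L = 11; −1 → 10 = K.
Latitude square 0; −1 → -1, wraps to 9, carry into field.
Latitude field G = 6; −1 → 5 = F.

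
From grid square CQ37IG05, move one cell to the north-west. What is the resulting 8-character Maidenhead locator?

Longitude extended square 0; −1 → -1, wraps to 9, carry into subsquare.
Longitude subsquare i = 8; −1 → 7 = h.
Latitude extended square 5; +1 → 6.

CQ37hg96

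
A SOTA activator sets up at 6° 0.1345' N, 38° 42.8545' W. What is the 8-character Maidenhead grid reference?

HJ06pa40

Add 180° to longitude and 90° to latitude: 141.28576, 96.00224.
Field: 141.28576/20 → 7 → H, 96.00224/10 → 9 → J; chars HJ.
Square: 1.28576/2 → 0, 6.00224/1 → 6; chars 06.
Subsquare: 1.28576/0.0833333 → 15 → p, 0.00224/0.0416667 → 0 → a; chars pa.
Extended square: 0.03576/0.00833333 → 4, 0.00224/0.00416667 → 0; chars 40.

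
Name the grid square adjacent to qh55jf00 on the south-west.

Longitude extended square 0; −1 → -1, wraps to 9, carry into subsquare.
Longitude subsquare j = 9; −1 → 8 = i.
Latitude extended square 0; −1 → -1, wraps to 9, carry into subsquare.
Latitude subsquare f = 5; −1 → 4 = e.

QH55ie99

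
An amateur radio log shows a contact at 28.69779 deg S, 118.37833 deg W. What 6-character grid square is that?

Offset from 180°W / 90°S: lon 61.6217°, lat 61.3022°.
Field: 61.6217/20 → 3 → D, 61.3022/10 → 6 → G; chars DG.
Square: 1.6217/2 → 0, 1.3022/1 → 1; chars 01.
Subsquare: 1.6217/0.0833333 → 19 → t, 0.3022/0.0416667 → 7 → h; chars th.

DG01th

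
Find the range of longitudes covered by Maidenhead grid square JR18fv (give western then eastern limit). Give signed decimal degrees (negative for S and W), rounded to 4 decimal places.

Field J=9, R=17: +9·20° lon, +17·10° lat → SW at lon 0°, lat 80°.
Square 1, 8: +1·2° lon, +8·1° lat → SW at lon 2°, lat 88°.
Subsquare f=5, v=21: +5·0.0833333° lon, +21·0.0416667° lat → SW at lon 2.41667°, lat 88.875°.
Cell spans 0.0833333° lon × 0.0416667° lat.
west 2.4167, east 2.5000.

2.4167, 2.5000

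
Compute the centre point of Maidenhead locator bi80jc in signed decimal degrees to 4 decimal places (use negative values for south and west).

-9.8958, -143.2083

Field B=1, I=8: +1·20° lon, +8·10° lat → SW at lon -160°, lat -10°.
Square 8, 0: +8·2° lon, +0·1° lat → SW at lon -144°, lat -10°.
Subsquare j=9, c=2: +9·0.0833333° lon, +2·0.0416667° lat → SW at lon -143.25°, lat -9.91667°.
Cell spans 0.0833333° lon × 0.0416667° lat. Centre is SW corner plus half of each.
latitude -9.8958, longitude -143.2083.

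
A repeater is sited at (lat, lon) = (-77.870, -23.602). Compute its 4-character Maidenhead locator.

HB82

Add 180° to longitude and 90° to latitude: 156.40, 12.13.
Field: lon ⌊156.40/20⌋ = 7 → H; lat ⌊12.13/10⌋ = 1 → B.
Square: lon ⌊16.40/2⌋ = 8; lat ⌊2.13/1⌋ = 2.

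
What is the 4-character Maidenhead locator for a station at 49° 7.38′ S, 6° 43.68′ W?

IE60

Offset from 180°W / 90°S: lon 173.27°, lat 40.88°.
Field: lon ⌊173.27/20⌋ = 8 → I; lat ⌊40.88/10⌋ = 4 → E.
Square: lon ⌊13.27/2⌋ = 6; lat ⌊0.88/1⌋ = 0.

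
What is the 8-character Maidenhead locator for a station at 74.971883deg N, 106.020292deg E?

OQ34ax23

Offset from 180°W / 90°S: lon 286.02029°, lat 164.97188°.
Field (20°×10°, letters A–R): lon ⌊286.02029/20⌋ = 14 → O; lat ⌊164.97188/10⌋ = 16 → Q.
Square (2°×1°, digits 0–9): lon ⌊6.02029/2⌋ = 3; lat ⌊4.97188/1⌋ = 4.
Subsquare (5′×2.5′, letters a–x): lon ⌊0.02029/0.0833333⌋ = 0 → a; lat ⌊0.97188/0.0416667⌋ = 23 → x.
Extended square (30″×15″, digits 0–9): lon ⌊0.02029/0.00833333⌋ = 2; lat ⌊0.01355/0.00416667⌋ = 3.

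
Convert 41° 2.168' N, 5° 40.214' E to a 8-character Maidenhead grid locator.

Shift to the Maidenhead origin (180°W, 90°S): lon 185.67023, lat 131.03613.
Field: 185.67023/20 → 9 → J, 131.03613/10 → 13 → N; chars JN.
Square: 5.67023/2 → 2, 1.03613/1 → 1; chars 21.
Subsquare: 1.67023/0.0833333 → 20 → u, 0.03613/0.0416667 → 0 → a; chars ua.
Extended square: 0.00357/0.00833333 → 0, 0.03613/0.00416667 → 8; chars 08.

JN21ua08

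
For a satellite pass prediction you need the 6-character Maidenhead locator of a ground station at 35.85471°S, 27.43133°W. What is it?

Offset from 180°W / 90°S: lon 152.5687°, lat 54.1453°.
Field: lon ⌊152.5687/20⌋ = 7 → H; lat ⌊54.1453/10⌋ = 5 → F.
Square: lon ⌊12.5687/2⌋ = 6; lat ⌊4.1453/1⌋ = 4.
Subsquare: lon ⌊0.5687/0.0833333⌋ = 6 → g; lat ⌊0.1453/0.0416667⌋ = 3 → d.

HF64gd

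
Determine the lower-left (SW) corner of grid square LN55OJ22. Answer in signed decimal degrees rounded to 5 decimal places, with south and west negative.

45.38333, 51.18333

Field L=11, N=13: +11·20° lon, +13·10° lat → SW at lon 40°, lat 40°.
Square 5, 5: +5·2° lon, +5·1° lat → SW at lon 50°, lat 45°.
Subsquare o=14, j=9: +14·0.0833333° lon, +9·0.0416667° lat → SW at lon 51.1667°, lat 45.375°.
Extended square 2, 2: +2·0.00833333° lon, +2·0.00416667° lat → SW at lon 51.1833°, lat 45.3833°.
latitude 45.38333, longitude 51.18333.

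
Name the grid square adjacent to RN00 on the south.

RM09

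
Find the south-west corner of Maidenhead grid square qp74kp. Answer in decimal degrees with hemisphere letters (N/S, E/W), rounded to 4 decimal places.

64.6250° N, 154.8333° E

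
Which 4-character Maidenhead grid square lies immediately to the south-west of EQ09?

DQ98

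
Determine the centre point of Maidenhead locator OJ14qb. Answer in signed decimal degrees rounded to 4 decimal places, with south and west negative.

4.0625, 103.3750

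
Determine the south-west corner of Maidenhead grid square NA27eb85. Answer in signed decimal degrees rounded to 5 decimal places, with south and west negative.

-82.93750, 84.40000

Field N=13, A=0: +13·20° lon, +0·10° lat → SW at lon 80°, lat -90°.
Square 2, 7: +2·2° lon, +7·1° lat → SW at lon 84°, lat -83°.
Subsquare e=4, b=1: +4·0.0833333° lon, +1·0.0416667° lat → SW at lon 84.3333°, lat -82.9583°.
Extended square 8, 5: +8·0.00833333° lon, +5·0.00416667° lat → SW at lon 84.4°, lat -82.9375°.
latitude -82.93750, longitude 84.40000.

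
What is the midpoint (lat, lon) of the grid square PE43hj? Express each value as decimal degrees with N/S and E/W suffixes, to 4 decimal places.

46.6042° S, 128.6250° E

Field P=15, E=4: +15·20° lon, +4·10° lat → SW at lon 120°, lat -50°.
Square 4, 3: +4·2° lon, +3·1° lat → SW at lon 128°, lat -47°.
Subsquare h=7, j=9: +7·0.0833333° lon, +9·0.0416667° lat → SW at lon 128.583°, lat -46.625°.
Cell spans 0.0833333° lon × 0.0416667° lat. Centre is SW corner plus half of each.
latitude 46.6042° S, longitude 128.6250° E.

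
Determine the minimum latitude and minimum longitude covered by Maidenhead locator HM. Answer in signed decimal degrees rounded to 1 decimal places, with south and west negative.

Field H=7, M=12: +7·20° lon, +12·10° lat → SW at lon -40°, lat 30°.
latitude 30.0, longitude -40.0.

30.0, -40.0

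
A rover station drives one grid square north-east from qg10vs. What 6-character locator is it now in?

QG10wt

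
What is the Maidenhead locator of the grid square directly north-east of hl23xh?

HL33ai

Longitude subsquare x = 23; +1 → 24, wraps to 0 = a, carry into square.
Longitude square 2; +1 → 3.
Latitude subsquare h = 7; +1 → 8 = i.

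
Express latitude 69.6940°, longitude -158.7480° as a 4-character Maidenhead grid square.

BP09

Offset from 180°W / 90°S: lon 21.25°, lat 159.69°.
Field: lon ⌊21.25/20⌋ = 1 → B; lat ⌊159.69/10⌋ = 15 → P.
Square: lon ⌊1.25/2⌋ = 0; lat ⌊9.69/1⌋ = 9.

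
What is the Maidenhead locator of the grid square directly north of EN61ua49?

EN61ub40

Latitude extended square 9; +1 → 10, wraps to 0, carry into subsquare.
Latitude subsquare a = 0; +1 → 1 = b.
The longitude characters are unchanged.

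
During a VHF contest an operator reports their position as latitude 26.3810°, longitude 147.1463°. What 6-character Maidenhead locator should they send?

Shift to the Maidenhead origin (180°W, 90°S): lon 327.1463, lat 116.3810.
Field: lon ⌊327.1463/20⌋ = 16 → Q; lat ⌊116.3810/10⌋ = 11 → L.
Square: lon ⌊7.1463/2⌋ = 3; lat ⌊6.3810/1⌋ = 6.
Subsquare: lon ⌊1.1463/0.0833333⌋ = 13 → n; lat ⌊0.3810/0.0416667⌋ = 9 → j.

QL36nj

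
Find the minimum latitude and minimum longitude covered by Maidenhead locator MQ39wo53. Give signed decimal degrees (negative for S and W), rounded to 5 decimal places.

79.59583, 67.87500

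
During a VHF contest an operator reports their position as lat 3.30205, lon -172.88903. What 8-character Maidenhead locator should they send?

AJ33nh32

Shift to the Maidenhead origin (180°W, 90°S): lon 7.11097, lat 93.30205.
Field: lon ⌊7.11097/20⌋ = 0 → A; lat ⌊93.30205/10⌋ = 9 → J.
Square: lon ⌊7.11097/2⌋ = 3; lat ⌊3.30205/1⌋ = 3.
Subsquare: lon ⌊1.11097/0.0833333⌋ = 13 → n; lat ⌊0.30205/0.0416667⌋ = 7 → h.
Extended square: lon ⌊0.02764/0.00833333⌋ = 3; lat ⌊0.01038/0.00416667⌋ = 2.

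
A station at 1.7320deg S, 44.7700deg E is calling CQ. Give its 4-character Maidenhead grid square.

Shift to the Maidenhead origin (180°W, 90°S): lon 224.77, lat 88.27.
Field: lon ⌊224.77/20⌋ = 11 → L; lat ⌊88.27/10⌋ = 8 → I.
Square: lon ⌊4.77/2⌋ = 2; lat ⌊8.27/1⌋ = 8.

LI28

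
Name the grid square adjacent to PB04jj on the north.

PB04jk

Latitude subsquare j = 9; +1 → 10 = k.
The longitude characters are unchanged.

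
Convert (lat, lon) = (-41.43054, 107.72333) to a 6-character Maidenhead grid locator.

OE38un

Offset from 180°W / 90°S: lon 287.7233°, lat 48.5695°.
Field: lon ⌊287.7233/20⌋ = 14 → O; lat ⌊48.5695/10⌋ = 4 → E.
Square: lon ⌊7.7233/2⌋ = 3; lat ⌊8.5695/1⌋ = 8.
Subsquare: lon ⌊1.7233/0.0833333⌋ = 20 → u; lat ⌊0.5695/0.0416667⌋ = 13 → n.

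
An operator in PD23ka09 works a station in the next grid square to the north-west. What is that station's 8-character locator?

PD23jb90

Longitude extended square 0; −1 → -1, wraps to 9, carry into subsquare.
Longitude subsquare k = 10; −1 → 9 = j.
Latitude extended square 9; +1 → 10, wraps to 0, carry into subsquare.
Latitude subsquare a = 0; +1 → 1 = b.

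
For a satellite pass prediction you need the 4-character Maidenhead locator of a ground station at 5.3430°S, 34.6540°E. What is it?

KI74

Offset from 180°W / 90°S: lon 214.65°, lat 84.66°.
Field: 214.65/20 → 10 → K, 84.66/10 → 8 → I; chars KI.
Square: 14.65/2 → 7, 4.66/1 → 4; chars 74.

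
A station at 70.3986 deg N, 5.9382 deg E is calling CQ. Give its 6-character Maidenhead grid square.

Add 180° to longitude and 90° to latitude: 185.9382, 160.3986.
Field: 185.9382/20 → 9 → J, 160.3986/10 → 16 → Q; chars JQ.
Square: 5.9382/2 → 2, 0.3986/1 → 0; chars 20.
Subsquare: 1.9382/0.0833333 → 23 → x, 0.3986/0.0416667 → 9 → j; chars xj.

JQ20xj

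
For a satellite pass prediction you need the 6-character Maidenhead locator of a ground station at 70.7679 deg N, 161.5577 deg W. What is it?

AQ90fs

Shift to the Maidenhead origin (180°W, 90°S): lon 18.4423, lat 160.7679.
Field (20°×10°, letters A–R): lon ⌊18.4423/20⌋ = 0 → A; lat ⌊160.7679/10⌋ = 16 → Q.
Square (2°×1°, digits 0–9): lon ⌊18.4423/2⌋ = 9; lat ⌊0.7679/1⌋ = 0.
Subsquare (5′×2.5′, letters a–x): lon ⌊0.4423/0.0833333⌋ = 5 → f; lat ⌊0.7679/0.0416667⌋ = 18 → s.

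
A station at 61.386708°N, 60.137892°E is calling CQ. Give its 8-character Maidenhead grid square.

Offset from 180°W / 90°S: lon 240.13789°, lat 151.38671°.
Field (20°×10°, letters A–R): lon ⌊240.13789/20⌋ = 12 → M; lat ⌊151.38671/10⌋ = 15 → P.
Square (2°×1°, digits 0–9): lon ⌊0.13789/2⌋ = 0; lat ⌊1.38671/1⌋ = 1.
Subsquare (5′×2.5′, letters a–x): lon ⌊0.13789/0.0833333⌋ = 1 → b; lat ⌊0.38671/0.0416667⌋ = 9 → j.
Extended square (30″×15″, digits 0–9): lon ⌊0.05456/0.00833333⌋ = 6; lat ⌊0.01171/0.00416667⌋ = 2.

MP01bj62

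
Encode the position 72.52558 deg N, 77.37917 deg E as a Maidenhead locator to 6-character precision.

Offset from 180°W / 90°S: lon 257.3792°, lat 162.5256°.
Field (20°×10°, letters A–R): lon ⌊257.3792/20⌋ = 12 → M; lat ⌊162.5256/10⌋ = 16 → Q.
Square (2°×1°, digits 0–9): lon ⌊17.3792/2⌋ = 8; lat ⌊2.5256/1⌋ = 2.
Subsquare (5′×2.5′, letters a–x): lon ⌊1.3792/0.0833333⌋ = 16 → q; lat ⌊0.5256/0.0416667⌋ = 12 → m.

MQ82qm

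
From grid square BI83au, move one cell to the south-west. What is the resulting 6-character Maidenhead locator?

BI73xt

Longitude subsquare a = 0; −1 → -1, wraps to 23 = x, carry into square.
Longitude square 8; −1 → 7.
Latitude subsquare u = 20; −1 → 19 = t.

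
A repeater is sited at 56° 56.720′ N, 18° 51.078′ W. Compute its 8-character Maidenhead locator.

IO06nw76

Offset from 180°W / 90°S: lon 161.14870°, lat 146.94533°.
Field: lon ⌊161.14870/20⌋ = 8 → I; lat ⌊146.94533/10⌋ = 14 → O.
Square: lon ⌊1.14870/2⌋ = 0; lat ⌊6.94533/1⌋ = 6.
Subsquare: lon ⌊1.14870/0.0833333⌋ = 13 → n; lat ⌊0.94533/0.0416667⌋ = 22 → w.
Extended square: lon ⌊0.06537/0.00833333⌋ = 7; lat ⌊0.02867/0.00416667⌋ = 6.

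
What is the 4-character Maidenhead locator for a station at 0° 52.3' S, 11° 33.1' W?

II49

Add 180° to longitude and 90° to latitude: 168.45, 89.13.
Field: lon ⌊168.45/20⌋ = 8 → I; lat ⌊89.13/10⌋ = 8 → I.
Square: lon ⌊8.45/2⌋ = 4; lat ⌊9.13/1⌋ = 9.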